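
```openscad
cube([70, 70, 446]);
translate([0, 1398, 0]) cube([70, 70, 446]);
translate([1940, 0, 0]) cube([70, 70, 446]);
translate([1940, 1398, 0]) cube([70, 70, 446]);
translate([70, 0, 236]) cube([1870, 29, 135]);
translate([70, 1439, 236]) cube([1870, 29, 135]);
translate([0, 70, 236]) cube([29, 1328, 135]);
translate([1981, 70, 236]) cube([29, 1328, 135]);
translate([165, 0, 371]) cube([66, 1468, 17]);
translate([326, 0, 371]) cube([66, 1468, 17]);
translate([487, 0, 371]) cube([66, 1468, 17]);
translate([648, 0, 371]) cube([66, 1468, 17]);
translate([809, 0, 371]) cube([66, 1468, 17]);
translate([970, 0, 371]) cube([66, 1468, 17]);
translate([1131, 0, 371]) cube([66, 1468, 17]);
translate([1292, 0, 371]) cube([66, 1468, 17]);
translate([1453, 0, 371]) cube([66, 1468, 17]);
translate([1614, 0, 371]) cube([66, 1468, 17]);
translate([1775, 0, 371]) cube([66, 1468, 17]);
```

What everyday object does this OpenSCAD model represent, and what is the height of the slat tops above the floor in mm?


A bed frame. The slat-top height is 388 mm.

Four posts, four rails, and a row of slats — a bed frame. Slats sit on the rails at z = 236 + 135 = 371; with slat thickness 17, the top is 388 mm.


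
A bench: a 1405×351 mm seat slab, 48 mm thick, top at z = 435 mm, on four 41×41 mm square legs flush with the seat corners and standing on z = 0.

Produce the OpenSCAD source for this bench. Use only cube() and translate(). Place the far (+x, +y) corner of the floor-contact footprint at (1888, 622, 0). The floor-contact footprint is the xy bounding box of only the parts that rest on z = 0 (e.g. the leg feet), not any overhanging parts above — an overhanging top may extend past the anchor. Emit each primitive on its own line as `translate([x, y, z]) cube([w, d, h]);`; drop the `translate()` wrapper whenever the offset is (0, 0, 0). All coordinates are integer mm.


// leg_h = 435 − 48 = 387
translate([483, 271, 387]) cube([1405, 351, 48]);
translate([483, 271, 0]) cube([41, 41, 387]);
translate([483, 581, 0]) cube([41, 41, 387]);
translate([1847, 271, 0]) cube([41, 41, 387]);
translate([1847, 581, 0]) cube([41, 41, 387]);


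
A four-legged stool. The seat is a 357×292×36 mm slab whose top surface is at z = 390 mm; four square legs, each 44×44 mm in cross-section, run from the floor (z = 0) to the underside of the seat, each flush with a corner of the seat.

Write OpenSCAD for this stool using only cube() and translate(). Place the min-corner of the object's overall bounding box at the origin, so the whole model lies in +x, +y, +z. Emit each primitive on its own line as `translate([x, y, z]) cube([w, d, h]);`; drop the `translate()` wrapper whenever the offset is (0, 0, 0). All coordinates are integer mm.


// leg_h = 390 - 36 = 354
translate([0, 0, 354]) cube([357, 292, 36]);
cube([44, 44, 354]);
translate([313, 0, 0]) cube([44, 44, 354]);
translate([0, 248, 0]) cube([44, 44, 354]);
translate([313, 248, 0]) cube([44, 44, 354]);


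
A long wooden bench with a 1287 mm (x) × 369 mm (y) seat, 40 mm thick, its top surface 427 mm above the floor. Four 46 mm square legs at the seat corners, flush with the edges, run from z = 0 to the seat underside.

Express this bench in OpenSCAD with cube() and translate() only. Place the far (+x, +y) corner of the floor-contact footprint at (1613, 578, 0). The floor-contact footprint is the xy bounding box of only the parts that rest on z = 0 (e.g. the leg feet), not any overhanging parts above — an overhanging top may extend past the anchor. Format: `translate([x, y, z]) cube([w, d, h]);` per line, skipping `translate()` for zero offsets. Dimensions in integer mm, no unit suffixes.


translate([326, 209, 387]) cube([1287, 369, 40]);
translate([326, 209, 0]) cube([46, 46, 387]);
translate([326, 532, 0]) cube([46, 46, 387]);
translate([1567, 209, 0]) cube([46, 46, 387]);
translate([1567, 532, 0]) cube([46, 46, 387]);


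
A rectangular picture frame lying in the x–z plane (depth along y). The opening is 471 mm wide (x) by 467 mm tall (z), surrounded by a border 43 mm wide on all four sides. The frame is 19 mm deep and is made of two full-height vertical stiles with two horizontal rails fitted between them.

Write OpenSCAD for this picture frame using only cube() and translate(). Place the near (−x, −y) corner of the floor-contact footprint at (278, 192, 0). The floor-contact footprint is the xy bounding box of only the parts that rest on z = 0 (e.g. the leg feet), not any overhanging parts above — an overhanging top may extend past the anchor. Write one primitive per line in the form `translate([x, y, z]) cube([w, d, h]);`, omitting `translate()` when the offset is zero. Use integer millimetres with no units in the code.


translate([278, 192, 0]) cube([43, 19, 553]);
translate([792, 192, 0]) cube([43, 19, 553]);
translate([321, 192, 0]) cube([471, 19, 43]);
translate([321, 192, 510]) cube([471, 19, 43]);


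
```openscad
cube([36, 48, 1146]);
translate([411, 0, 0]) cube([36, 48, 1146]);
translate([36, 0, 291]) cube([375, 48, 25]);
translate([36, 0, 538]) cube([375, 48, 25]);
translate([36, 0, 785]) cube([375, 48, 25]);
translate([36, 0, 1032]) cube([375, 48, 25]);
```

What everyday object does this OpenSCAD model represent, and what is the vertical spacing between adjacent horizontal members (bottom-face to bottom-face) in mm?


A ladder. The rung spacing is 247 mm.

Two tall 36×48 posts with 4 short bars between them — a ladder. Adjacent rungs sit at z = 291 and z = 538, so the spacing is 538 − 291 = 247 mm.


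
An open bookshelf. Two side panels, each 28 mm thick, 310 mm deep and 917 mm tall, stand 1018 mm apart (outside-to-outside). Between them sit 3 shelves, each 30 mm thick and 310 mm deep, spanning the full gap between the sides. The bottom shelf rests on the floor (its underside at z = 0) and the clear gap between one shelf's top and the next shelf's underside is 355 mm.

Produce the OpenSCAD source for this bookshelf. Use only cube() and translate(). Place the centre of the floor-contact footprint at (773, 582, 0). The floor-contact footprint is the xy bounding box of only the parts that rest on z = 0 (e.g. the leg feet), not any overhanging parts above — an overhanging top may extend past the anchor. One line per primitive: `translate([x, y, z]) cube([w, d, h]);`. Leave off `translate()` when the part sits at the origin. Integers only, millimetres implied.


translate([264, 427, 0]) cube([28, 310, 917]);
translate([1254, 427, 0]) cube([28, 310, 917]);
translate([292, 427, 0]) cube([962, 310, 30]);
translate([292, 427, 385]) cube([962, 310, 30]);
translate([292, 427, 770]) cube([962, 310, 30]);


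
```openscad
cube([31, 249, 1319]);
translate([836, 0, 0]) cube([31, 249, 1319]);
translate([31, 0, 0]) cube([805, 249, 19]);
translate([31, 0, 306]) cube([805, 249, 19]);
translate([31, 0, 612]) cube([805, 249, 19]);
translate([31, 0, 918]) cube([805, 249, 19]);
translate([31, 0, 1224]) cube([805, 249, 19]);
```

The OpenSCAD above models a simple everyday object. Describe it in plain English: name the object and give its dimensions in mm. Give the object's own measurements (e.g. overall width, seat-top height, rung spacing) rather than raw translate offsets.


An open bookshelf. Two side panels, each 31 mm thick, 249 mm deep and 1319 mm tall, stand 867 mm apart (outside-to-outside). Between them sit 5 shelves, each 19 mm thick and 249 mm deep, spanning the full gap between the sides. The bottom shelf rests on the floor (its underside at z = 0) and the clear gap between one shelf's top and the next shelf's underside is 287 mm.


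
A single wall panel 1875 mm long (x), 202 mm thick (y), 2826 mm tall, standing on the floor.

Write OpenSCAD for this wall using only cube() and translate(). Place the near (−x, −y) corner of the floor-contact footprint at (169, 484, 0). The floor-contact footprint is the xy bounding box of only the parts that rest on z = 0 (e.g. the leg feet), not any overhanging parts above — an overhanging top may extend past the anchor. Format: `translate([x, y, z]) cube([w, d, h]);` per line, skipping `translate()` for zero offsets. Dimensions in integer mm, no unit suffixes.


translate([169, 484, 0]) cube([1875, 202, 2826]);


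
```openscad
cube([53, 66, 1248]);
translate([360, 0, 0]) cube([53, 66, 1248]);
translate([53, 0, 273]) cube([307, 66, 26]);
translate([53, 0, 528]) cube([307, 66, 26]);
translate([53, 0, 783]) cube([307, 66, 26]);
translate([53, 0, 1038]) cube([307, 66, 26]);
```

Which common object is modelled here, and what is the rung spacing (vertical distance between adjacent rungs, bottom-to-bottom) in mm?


A ladder. The rung spacing is 255 mm.

Two tall 53×66 posts with 4 short bars between them — a ladder. Adjacent rungs sit at z = 273 and z = 528, so the spacing is 528 − 273 = 255 mm.


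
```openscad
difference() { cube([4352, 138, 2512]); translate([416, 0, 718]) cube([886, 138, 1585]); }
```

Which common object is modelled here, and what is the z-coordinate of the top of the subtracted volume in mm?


A wall with a window opening. The window head height is 2303 mm.

A wall with a rectangular opening subtracted — a window. Sill at z = 718, opening 1585 mm tall, so the head is at 718 + 1585 = 2303 mm.


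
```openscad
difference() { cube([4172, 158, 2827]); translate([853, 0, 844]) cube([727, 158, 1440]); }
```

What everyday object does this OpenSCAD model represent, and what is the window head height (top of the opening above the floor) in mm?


A wall with a window opening. The window head height is 2284 mm.

A wall with a rectangular opening subtracted — a window. Sill at z = 844, opening 1440 mm tall, so the head is at 844 + 1440 = 2284 mm.


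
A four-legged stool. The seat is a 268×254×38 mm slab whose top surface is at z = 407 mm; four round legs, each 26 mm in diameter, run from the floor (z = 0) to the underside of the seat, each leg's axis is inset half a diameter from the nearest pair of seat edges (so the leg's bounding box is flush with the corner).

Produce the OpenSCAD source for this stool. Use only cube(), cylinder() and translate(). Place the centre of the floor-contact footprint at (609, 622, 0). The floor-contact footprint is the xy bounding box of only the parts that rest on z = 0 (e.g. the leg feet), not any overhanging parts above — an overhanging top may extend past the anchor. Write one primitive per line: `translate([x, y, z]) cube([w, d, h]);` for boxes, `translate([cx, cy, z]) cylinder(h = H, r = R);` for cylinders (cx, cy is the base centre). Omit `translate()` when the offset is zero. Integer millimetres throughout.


// leg_h = 407 - 38 = 369
translate([475, 495, 369]) cube([268, 254, 38]);
translate([488, 508, 0]) cylinder(h = 369, r = 13);
translate([730, 508, 0]) cylinder(h = 369, r = 13);
translate([488, 736, 0]) cylinder(h = 369, r = 13);
translate([730, 736, 0]) cylinder(h = 369, r = 13);


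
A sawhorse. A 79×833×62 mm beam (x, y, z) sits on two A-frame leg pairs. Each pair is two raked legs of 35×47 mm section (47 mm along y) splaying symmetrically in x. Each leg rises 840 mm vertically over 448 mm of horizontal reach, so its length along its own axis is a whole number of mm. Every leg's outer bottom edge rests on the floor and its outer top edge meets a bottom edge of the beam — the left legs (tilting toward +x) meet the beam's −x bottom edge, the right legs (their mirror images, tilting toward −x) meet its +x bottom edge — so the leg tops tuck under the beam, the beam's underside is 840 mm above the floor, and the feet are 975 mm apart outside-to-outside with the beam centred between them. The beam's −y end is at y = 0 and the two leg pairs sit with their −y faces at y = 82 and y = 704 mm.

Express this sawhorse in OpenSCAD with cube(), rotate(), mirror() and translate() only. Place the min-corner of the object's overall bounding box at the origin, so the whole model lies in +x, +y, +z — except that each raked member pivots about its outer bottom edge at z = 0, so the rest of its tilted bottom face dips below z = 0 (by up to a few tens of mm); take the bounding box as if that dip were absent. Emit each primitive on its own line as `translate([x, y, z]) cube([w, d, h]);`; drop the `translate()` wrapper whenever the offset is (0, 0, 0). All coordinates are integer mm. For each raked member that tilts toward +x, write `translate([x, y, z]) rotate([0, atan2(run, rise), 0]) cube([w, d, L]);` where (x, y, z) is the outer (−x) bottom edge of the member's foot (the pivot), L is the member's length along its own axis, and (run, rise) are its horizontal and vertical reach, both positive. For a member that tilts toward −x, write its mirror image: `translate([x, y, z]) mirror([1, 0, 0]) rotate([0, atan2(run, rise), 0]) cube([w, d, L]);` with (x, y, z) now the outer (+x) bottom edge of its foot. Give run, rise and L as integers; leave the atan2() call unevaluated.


// leg length = √(448² + 840²) = 952
// right-leg outer foot x = 2·448 + 79 = 975
// beam min-corner = (448, 0, 840)
translate([448, 0, 840]) cube([79, 833, 62]);
translate([0, 82, 0]) rotate([0, atan2(448, 840), 0]) cube([35, 47, 952]);
translate([975, 82, 0]) mirror([1, 0, 0]) rotate([0, atan2(448, 840), 0]) cube([35, 47, 952]);
translate([0, 704, 0]) rotate([0, atan2(448, 840), 0]) cube([35, 47, 952]);
translate([975, 704, 0]) mirror([1, 0, 0]) rotate([0, atan2(448, 840), 0]) cube([35, 47, 952]);


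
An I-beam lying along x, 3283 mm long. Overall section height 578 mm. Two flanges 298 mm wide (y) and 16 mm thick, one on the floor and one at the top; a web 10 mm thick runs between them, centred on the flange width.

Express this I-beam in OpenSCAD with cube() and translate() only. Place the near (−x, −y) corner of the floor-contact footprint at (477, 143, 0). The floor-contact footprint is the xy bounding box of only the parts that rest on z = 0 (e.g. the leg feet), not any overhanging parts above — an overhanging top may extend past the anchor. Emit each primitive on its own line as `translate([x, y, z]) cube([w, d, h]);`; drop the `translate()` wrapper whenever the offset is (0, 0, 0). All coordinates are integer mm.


translate([477, 143, 0]) cube([3283, 298, 16]);
translate([477, 287, 16]) cube([3283, 10, 546]);
translate([477, 143, 562]) cube([3283, 298, 16]);


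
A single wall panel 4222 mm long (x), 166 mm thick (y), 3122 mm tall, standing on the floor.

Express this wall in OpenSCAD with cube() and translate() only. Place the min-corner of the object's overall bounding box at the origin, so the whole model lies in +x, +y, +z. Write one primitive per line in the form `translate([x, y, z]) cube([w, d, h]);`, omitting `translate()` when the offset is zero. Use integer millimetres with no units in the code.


cube([4222, 166, 3122]);


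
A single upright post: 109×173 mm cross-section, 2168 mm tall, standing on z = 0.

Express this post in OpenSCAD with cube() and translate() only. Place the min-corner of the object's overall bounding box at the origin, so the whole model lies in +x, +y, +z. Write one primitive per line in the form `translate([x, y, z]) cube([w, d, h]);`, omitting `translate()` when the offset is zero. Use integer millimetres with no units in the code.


cube([109, 173, 2168]);


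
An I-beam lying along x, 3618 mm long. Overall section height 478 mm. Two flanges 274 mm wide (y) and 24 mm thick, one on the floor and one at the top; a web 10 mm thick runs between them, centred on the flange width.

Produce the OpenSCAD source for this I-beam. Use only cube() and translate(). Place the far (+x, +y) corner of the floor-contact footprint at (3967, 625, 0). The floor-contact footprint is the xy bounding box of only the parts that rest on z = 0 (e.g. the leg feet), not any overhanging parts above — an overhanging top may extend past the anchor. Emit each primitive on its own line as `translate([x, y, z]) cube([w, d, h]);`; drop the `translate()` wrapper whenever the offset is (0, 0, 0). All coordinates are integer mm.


translate([349, 351, 0]) cube([3618, 274, 24]);
translate([349, 483, 24]) cube([3618, 10, 430]);
translate([349, 351, 454]) cube([3618, 274, 24]);


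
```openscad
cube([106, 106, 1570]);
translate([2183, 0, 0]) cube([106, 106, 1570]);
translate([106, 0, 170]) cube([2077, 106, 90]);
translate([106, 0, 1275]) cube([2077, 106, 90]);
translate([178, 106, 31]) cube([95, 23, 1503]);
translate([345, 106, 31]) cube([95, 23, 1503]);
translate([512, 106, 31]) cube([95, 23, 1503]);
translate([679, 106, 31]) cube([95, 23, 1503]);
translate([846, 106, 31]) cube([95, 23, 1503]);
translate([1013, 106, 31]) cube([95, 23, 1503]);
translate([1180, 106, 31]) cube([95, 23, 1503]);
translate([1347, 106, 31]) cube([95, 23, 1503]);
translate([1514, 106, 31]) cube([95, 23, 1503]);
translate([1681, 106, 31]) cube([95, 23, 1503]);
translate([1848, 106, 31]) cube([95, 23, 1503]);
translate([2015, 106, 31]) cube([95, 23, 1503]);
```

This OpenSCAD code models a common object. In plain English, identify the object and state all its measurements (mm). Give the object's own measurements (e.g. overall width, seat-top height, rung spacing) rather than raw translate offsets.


A fence section. Two 106×106 mm posts, 1570 mm tall, stand on the floor with a clear span of 2077 mm between their inner faces. Two horizontal rails of 106×90 mm section span the gap between the posts with their undersides at z = 170 mm and z = 1275 mm, flush with the posts' −y face. 12 pickets, each 95 mm wide, 23 mm thick and 1503 mm tall, are fixed to the +y face of the rails with their bottoms at z = 31 mm, spaced across the span with a 72 mm gap after the −x post and between neighbouring pickets, with 73 mm left before the +x post.


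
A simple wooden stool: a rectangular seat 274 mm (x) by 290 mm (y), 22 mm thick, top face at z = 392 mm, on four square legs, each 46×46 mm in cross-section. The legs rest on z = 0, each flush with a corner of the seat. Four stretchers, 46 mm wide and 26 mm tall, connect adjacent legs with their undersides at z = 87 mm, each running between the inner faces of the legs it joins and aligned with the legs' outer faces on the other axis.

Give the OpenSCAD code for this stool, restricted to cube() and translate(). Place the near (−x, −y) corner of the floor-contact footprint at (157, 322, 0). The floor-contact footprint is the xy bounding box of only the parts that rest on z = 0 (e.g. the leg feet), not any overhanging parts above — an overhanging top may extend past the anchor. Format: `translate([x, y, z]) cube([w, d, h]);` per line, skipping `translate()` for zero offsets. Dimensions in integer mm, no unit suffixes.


translate([157, 322, 370]) cube([274, 290, 22]);
translate([157, 322, 0]) cube([46, 46, 370]);
translate([385, 322, 0]) cube([46, 46, 370]);
translate([157, 566, 0]) cube([46, 46, 370]);
translate([385, 566, 0]) cube([46, 46, 370]);
translate([203, 322, 87]) cube([182, 46, 26]);
translate([203, 566, 87]) cube([182, 46, 26]);
translate([157, 368, 87]) cube([46, 198, 26]);
translate([385, 368, 87]) cube([46, 198, 26]);


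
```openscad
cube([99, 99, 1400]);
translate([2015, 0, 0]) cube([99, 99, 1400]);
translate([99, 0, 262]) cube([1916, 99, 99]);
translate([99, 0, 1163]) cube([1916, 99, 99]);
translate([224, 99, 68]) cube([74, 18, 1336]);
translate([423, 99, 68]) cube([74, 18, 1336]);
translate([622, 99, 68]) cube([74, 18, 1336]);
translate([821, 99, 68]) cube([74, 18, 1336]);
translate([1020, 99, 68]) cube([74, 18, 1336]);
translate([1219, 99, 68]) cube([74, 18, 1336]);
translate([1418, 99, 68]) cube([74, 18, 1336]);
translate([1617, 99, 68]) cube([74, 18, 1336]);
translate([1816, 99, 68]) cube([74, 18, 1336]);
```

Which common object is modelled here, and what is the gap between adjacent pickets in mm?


A fence section. The picket gap is 125 mm.

Two posts, two rails, 9 pickets — a fence section. Span 1916 mm holds 9 pickets of 74 mm with 10 equal gaps: ⌊(1916 − 9·74) / 10⌋ = 125 mm.


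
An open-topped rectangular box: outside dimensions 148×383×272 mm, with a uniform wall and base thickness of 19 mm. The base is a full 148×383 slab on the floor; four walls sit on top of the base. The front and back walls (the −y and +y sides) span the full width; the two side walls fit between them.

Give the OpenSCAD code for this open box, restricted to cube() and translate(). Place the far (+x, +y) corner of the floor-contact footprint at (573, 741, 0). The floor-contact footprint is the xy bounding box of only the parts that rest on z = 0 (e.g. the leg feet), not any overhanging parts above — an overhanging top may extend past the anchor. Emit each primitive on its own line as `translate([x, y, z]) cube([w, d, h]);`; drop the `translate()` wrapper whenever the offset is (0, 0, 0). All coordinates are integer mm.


translate([425, 358, 0]) cube([148, 383, 19]);
translate([425, 358, 19]) cube([148, 19, 253]);
translate([425, 722, 19]) cube([148, 19, 253]);
translate([425, 377, 19]) cube([19, 345, 253]);
translate([554, 377, 19]) cube([19, 345, 253]);


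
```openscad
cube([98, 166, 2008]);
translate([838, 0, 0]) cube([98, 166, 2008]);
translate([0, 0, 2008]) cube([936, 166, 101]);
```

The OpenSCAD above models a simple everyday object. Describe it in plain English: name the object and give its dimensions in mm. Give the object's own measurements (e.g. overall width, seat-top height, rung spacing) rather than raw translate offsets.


A door frame. The clear opening is 740 mm wide and 2008 mm high. Two 98 mm wide jambs, 166 mm deep, stand either side of the opening from the floor to the top of the opening. A 101 mm thick head sits across the top of both jambs, spanning the full outside width of the frame.


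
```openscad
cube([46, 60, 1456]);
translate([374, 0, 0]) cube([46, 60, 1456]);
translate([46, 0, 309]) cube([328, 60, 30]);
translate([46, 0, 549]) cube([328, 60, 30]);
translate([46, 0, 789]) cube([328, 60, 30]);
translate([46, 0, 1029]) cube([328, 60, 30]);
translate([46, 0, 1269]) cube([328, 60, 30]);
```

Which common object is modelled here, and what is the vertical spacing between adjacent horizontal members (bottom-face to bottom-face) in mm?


A ladder. The rung spacing is 240 mm.

Two tall 46×60 posts with 5 short bars between them — a ladder. Adjacent rungs sit at z = 309 and z = 549, so the spacing is 549 − 309 = 240 mm.


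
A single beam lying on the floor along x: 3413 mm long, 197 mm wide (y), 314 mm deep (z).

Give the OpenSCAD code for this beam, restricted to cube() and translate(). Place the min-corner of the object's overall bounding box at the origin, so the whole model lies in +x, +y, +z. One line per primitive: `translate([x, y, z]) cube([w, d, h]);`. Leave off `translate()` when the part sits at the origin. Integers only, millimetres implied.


cube([3413, 197, 314]);


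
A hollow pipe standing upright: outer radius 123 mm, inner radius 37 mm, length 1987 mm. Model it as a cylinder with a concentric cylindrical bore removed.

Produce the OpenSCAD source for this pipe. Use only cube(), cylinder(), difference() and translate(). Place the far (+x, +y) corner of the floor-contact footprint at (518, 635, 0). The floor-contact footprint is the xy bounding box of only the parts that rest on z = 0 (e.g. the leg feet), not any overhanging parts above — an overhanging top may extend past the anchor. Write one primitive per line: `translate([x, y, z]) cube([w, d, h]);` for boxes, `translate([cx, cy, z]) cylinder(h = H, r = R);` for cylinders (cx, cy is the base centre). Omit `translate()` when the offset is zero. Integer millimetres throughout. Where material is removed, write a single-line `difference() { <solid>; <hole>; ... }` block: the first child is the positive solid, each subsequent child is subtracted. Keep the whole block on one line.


difference() { translate([395, 512, 0]) cylinder(h = 1987, r = 123); translate([395, 512, 0]) cylinder(h = 1987, r = 37); }


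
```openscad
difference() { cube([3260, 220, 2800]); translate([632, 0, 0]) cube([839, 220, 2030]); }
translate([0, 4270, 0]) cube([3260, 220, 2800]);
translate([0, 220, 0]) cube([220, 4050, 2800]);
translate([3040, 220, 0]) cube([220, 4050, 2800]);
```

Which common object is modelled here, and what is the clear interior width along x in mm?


A single room. The interior width is 2820 mm.

Four walls enclosing a rectangle with a door in the front wall — a room. Outside width 3260 minus two 220 mm walls gives 2820 mm.


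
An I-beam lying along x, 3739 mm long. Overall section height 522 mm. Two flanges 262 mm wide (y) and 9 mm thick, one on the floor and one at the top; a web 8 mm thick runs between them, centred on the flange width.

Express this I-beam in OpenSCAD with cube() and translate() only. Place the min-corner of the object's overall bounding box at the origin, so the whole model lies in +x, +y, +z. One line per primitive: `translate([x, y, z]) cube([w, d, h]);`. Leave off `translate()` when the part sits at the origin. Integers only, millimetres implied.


cube([3739, 262, 9]);
translate([0, 127, 9]) cube([3739, 8, 504]);
translate([0, 0, 513]) cube([3739, 262, 9]);


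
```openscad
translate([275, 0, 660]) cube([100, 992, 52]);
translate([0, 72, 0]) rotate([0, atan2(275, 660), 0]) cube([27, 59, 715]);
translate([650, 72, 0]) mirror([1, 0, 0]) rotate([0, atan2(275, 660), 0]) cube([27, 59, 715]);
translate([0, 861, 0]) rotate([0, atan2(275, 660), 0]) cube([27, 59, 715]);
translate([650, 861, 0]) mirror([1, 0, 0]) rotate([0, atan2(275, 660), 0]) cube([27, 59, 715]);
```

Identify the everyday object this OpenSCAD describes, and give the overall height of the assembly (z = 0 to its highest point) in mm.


A sawhorse. The overall height is 712 mm.

A beam across two mirrored pairs of raked legs — a sawhorse. The beam's underside is at z = 660 (matching the legs' vertical rise in atan2(275, 660)) and the beam is 52 mm tall, so its top is at 660 + 52 = 712 mm. The raked legs top out at the beam's underside, so that is the highest point.


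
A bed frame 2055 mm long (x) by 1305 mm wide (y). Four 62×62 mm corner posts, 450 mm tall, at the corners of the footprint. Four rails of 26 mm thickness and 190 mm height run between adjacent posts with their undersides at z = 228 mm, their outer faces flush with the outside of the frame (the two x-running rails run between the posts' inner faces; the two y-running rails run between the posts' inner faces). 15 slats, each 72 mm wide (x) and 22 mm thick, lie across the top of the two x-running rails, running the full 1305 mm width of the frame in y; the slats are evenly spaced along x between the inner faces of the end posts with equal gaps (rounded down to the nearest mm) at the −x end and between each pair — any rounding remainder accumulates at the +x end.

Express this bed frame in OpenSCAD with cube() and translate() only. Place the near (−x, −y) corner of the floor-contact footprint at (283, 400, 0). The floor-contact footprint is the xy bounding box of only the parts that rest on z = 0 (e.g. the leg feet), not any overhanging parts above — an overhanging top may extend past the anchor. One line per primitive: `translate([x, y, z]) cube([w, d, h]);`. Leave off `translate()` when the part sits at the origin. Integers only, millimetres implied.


translate([283, 400, 0]) cube([62, 62, 450]);
translate([283, 1643, 0]) cube([62, 62, 450]);
translate([2276, 400, 0]) cube([62, 62, 450]);
translate([2276, 1643, 0]) cube([62, 62, 450]);
translate([345, 400, 228]) cube([1931, 26, 190]);
translate([345, 1679, 228]) cube([1931, 26, 190]);
translate([283, 462, 228]) cube([26, 1181, 190]);
translate([2312, 462, 228]) cube([26, 1181, 190]);
translate([398, 400, 418]) cube([72, 1305, 22]);
translate([523, 400, 418]) cube([72, 1305, 22]);
translate([648, 400, 418]) cube([72, 1305, 22]);
translate([773, 400, 418]) cube([72, 1305, 22]);
translate([898, 400, 418]) cube([72, 1305, 22]);
translate([1023, 400, 418]) cube([72, 1305, 22]);
translate([1148, 400, 418]) cube([72, 1305, 22]);
translate([1273, 400, 418]) cube([72, 1305, 22]);
translate([1398, 400, 418]) cube([72, 1305, 22]);
translate([1523, 400, 418]) cube([72, 1305, 22]);
translate([1648, 400, 418]) cube([72, 1305, 22]);
translate([1773, 400, 418]) cube([72, 1305, 22]);
translate([1898, 400, 418]) cube([72, 1305, 22]);
translate([2023, 400, 418]) cube([72, 1305, 22]);
translate([2148, 400, 418]) cube([72, 1305, 22]);


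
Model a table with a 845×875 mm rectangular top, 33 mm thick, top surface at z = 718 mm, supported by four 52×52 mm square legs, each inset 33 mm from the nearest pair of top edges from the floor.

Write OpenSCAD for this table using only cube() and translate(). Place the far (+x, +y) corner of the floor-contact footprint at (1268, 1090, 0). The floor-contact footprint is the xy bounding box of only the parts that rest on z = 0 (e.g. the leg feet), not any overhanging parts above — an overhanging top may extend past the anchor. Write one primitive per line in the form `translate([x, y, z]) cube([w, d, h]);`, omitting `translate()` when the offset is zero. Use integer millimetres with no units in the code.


translate([456, 248, 685]) cube([845, 875, 33]);
translate([489, 281, 0]) cube([52, 52, 685]);
translate([1216, 281, 0]) cube([52, 52, 685]);
translate([489, 1038, 0]) cube([52, 52, 685]);
translate([1216, 1038, 0]) cube([52, 52, 685]);


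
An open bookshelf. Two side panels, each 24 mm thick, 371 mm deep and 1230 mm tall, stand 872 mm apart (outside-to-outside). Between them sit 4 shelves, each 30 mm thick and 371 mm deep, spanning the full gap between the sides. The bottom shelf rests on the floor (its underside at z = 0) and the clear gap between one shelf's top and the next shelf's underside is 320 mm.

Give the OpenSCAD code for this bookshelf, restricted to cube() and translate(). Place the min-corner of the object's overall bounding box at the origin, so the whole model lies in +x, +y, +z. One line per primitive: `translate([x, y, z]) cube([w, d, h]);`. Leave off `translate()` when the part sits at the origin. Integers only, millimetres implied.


cube([24, 371, 1230]);
translate([848, 0, 0]) cube([24, 371, 1230]);
translate([24, 0, 0]) cube([824, 371, 30]);
translate([24, 0, 350]) cube([824, 371, 30]);
translate([24, 0, 700]) cube([824, 371, 30]);
translate([24, 0, 1050]) cube([824, 371, 30]);


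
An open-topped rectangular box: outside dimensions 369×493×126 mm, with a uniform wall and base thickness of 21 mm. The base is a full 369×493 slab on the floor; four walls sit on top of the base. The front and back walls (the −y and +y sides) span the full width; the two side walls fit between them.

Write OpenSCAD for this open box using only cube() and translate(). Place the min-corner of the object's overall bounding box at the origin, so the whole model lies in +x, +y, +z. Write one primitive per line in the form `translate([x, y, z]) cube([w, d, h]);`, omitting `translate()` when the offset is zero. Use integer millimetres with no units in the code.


cube([369, 493, 21]);
translate([0, 0, 21]) cube([369, 21, 105]);
translate([0, 472, 21]) cube([369, 21, 105]);
translate([0, 21, 21]) cube([21, 451, 105]);
translate([348, 21, 21]) cube([21, 451, 105]);


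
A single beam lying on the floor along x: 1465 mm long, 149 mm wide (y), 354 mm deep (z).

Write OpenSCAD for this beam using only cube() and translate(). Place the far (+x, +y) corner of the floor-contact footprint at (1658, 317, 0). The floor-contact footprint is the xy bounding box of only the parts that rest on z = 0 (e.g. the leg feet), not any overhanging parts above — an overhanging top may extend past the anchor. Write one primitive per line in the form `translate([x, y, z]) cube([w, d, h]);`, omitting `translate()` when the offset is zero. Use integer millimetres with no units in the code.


translate([193, 168, 0]) cube([1465, 149, 354]);


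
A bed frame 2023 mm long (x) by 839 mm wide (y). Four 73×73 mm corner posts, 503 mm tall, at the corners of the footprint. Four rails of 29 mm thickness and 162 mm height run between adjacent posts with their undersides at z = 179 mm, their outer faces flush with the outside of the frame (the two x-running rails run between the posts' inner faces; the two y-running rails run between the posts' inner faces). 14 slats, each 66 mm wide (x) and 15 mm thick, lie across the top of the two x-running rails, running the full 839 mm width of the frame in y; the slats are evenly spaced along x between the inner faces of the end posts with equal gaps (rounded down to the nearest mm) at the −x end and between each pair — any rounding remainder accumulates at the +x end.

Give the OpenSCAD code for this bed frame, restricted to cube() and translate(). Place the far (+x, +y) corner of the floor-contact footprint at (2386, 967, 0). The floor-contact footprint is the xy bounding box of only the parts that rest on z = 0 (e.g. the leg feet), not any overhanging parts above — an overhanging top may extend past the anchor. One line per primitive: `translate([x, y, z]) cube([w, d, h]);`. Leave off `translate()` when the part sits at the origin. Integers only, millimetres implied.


translate([363, 128, 0]) cube([73, 73, 503]);
translate([363, 894, 0]) cube([73, 73, 503]);
translate([2313, 128, 0]) cube([73, 73, 503]);
translate([2313, 894, 0]) cube([73, 73, 503]);
translate([436, 128, 179]) cube([1877, 29, 162]);
translate([436, 938, 179]) cube([1877, 29, 162]);
translate([363, 201, 179]) cube([29, 693, 162]);
translate([2357, 201, 179]) cube([29, 693, 162]);
translate([499, 128, 341]) cube([66, 839, 15]);
translate([628, 128, 341]) cube([66, 839, 15]);
translate([757, 128, 341]) cube([66, 839, 15]);
translate([886, 128, 341]) cube([66, 839, 15]);
translate([1015, 128, 341]) cube([66, 839, 15]);
translate([1144, 128, 341]) cube([66, 839, 15]);
translate([1273, 128, 341]) cube([66, 839, 15]);
translate([1402, 128, 341]) cube([66, 839, 15]);
translate([1531, 128, 341]) cube([66, 839, 15]);
translate([1660, 128, 341]) cube([66, 839, 15]);
translate([1789, 128, 341]) cube([66, 839, 15]);
translate([1918, 128, 341]) cube([66, 839, 15]);
translate([2047, 128, 341]) cube([66, 839, 15]);
translate([2176, 128, 341]) cube([66, 839, 15]);


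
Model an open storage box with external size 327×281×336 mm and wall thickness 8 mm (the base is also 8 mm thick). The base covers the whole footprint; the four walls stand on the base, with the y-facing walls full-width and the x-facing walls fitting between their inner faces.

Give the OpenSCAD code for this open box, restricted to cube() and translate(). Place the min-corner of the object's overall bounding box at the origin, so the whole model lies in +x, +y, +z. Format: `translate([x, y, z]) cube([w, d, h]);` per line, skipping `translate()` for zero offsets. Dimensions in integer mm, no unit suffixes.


cube([327, 281, 8]);
translate([0, 0, 8]) cube([327, 8, 328]);
translate([0, 273, 8]) cube([327, 8, 328]);
translate([0, 8, 8]) cube([8, 265, 328]);
translate([319, 8, 8]) cube([8, 265, 328]);


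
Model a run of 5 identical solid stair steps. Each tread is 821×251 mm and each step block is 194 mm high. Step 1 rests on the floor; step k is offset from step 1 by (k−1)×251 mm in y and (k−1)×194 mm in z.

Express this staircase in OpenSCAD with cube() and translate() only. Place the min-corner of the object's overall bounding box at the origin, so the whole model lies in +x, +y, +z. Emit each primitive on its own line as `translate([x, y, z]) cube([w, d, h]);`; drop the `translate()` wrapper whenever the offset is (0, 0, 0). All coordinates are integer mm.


cube([821, 251, 194]);
translate([0, 251, 194]) cube([821, 251, 194]);
translate([0, 502, 388]) cube([821, 251, 194]);
translate([0, 753, 582]) cube([821, 251, 194]);
translate([0, 1004, 776]) cube([821, 251, 194]);


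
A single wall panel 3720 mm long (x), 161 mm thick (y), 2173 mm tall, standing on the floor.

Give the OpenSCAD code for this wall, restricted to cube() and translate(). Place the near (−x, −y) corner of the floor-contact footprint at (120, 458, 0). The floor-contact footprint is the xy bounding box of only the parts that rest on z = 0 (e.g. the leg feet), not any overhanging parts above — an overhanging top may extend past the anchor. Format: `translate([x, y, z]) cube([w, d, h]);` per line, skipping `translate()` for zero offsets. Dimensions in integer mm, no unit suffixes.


translate([120, 458, 0]) cube([3720, 161, 2173]);


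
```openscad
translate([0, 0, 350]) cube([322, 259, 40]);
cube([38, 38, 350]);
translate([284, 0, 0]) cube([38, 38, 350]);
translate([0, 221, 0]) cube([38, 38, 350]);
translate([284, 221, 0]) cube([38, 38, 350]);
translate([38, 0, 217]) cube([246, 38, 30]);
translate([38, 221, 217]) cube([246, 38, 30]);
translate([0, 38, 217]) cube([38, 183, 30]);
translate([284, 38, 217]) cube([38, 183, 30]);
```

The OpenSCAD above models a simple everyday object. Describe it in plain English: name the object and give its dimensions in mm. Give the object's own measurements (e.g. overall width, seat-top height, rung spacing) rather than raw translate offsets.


A four-legged stool. The seat is a 322×259×40 mm slab whose top surface is at z = 390 mm; four square legs, each 38×38 mm in cross-section, run from the floor (z = 0) to the underside of the seat, each flush with a corner of the seat. Four stretchers, 38 mm wide and 30 mm tall, connect adjacent legs with their undersides at z = 217 mm, each running between the inner faces of the legs it joins and aligned with the legs' outer faces on the other axis.


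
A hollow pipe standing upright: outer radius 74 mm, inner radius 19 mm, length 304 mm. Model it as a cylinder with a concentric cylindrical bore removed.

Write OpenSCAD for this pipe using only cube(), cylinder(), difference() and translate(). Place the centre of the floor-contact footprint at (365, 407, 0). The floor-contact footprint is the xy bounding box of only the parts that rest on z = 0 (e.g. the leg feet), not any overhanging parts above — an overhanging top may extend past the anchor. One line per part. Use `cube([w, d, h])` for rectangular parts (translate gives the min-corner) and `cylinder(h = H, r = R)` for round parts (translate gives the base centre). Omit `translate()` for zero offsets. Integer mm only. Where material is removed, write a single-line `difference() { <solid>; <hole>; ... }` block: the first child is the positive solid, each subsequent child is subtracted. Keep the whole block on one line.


difference() { translate([365, 407, 0]) cylinder(h = 304, r = 74); translate([365, 407, 0]) cylinder(h = 304, r = 19); }


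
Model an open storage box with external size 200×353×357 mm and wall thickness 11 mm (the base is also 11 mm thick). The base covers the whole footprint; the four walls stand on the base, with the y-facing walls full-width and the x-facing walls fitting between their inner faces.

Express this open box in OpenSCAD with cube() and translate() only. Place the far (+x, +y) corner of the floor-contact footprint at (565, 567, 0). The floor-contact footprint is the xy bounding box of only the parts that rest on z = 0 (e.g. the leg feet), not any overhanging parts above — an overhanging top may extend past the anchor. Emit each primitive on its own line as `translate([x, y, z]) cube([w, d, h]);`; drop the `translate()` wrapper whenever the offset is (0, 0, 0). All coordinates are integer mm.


translate([365, 214, 0]) cube([200, 353, 11]);
translate([365, 214, 11]) cube([200, 11, 346]);
translate([365, 556, 11]) cube([200, 11, 346]);
translate([365, 225, 11]) cube([11, 331, 346]);
translate([554, 225, 11]) cube([11, 331, 346]);


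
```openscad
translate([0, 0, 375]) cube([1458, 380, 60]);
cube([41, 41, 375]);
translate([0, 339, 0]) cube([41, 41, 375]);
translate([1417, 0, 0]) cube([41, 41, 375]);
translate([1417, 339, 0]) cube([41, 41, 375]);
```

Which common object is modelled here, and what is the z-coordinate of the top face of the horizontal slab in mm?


A bench. The seat-top height is 435 mm.

A long slab on four corner posts — a bench. The slab sits at z = 375 with thickness 60, so the top is 375 + 60 = 435 mm.


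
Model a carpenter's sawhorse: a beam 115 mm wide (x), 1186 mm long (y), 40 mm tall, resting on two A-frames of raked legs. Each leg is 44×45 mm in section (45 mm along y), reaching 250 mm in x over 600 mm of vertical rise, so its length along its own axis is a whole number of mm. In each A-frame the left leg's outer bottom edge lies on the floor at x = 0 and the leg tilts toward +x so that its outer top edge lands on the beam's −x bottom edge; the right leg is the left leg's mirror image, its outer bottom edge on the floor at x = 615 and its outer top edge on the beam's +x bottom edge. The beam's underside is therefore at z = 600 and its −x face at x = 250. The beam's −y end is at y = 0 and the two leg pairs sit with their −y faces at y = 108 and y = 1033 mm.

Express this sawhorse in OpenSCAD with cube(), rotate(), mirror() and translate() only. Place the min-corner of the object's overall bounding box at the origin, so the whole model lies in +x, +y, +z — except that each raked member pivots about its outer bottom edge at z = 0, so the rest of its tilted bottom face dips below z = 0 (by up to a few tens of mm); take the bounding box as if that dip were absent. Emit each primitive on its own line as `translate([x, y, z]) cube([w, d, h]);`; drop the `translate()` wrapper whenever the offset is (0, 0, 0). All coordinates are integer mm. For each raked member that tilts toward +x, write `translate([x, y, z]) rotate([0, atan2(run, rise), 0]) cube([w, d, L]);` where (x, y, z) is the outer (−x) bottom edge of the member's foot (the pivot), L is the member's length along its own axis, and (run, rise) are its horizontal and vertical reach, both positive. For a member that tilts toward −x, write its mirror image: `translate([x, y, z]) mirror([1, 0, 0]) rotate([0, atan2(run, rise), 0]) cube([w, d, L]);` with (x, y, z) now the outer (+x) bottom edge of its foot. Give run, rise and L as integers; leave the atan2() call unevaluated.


translate([250, 0, 600]) cube([115, 1186, 40]);
translate([0, 108, 0]) rotate([0, atan2(250, 600), 0]) cube([44, 45, 650]);
translate([615, 108, 0]) mirror([1, 0, 0]) rotate([0, atan2(250, 600), 0]) cube([44, 45, 650]);
translate([0, 1033, 0]) rotate([0, atan2(250, 600), 0]) cube([44, 45, 650]);
translate([615, 1033, 0]) mirror([1, 0, 0]) rotate([0, atan2(250, 600), 0]) cube([44, 45, 650]);
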